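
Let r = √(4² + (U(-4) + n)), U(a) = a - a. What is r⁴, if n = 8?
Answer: 576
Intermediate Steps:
U(a) = 0
r = 2*√6 (r = √(4² + (0 + 8)) = √(16 + 8) = √24 = 2*√6 ≈ 4.8990)
r⁴ = (2*√6)⁴ = 576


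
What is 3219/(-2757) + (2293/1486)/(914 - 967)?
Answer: -86614601/72378602 ≈ -1.1967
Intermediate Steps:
3219/(-2757) + (2293/1486)/(914 - 967) = 3219*(-1/2757) + (2293*(1/1486))/(-53) = -1073/919 + (2293/1486)*(-1/53) = -1073/919 - 2293/78758 = -86614601/72378602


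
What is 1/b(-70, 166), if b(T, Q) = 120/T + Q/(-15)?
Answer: -105/1342 ≈ -0.078241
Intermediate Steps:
b(T, Q) = 120/T - Q/15 (b(T, Q) = 120/T + Q*(-1/15) = 120/T - Q/15)
1/b(-70, 166) = 1/(120/(-70) - 1/15*166) = 1/(120*(-1/70) - 166/15) = 1/(-12/7 - 166/15) = 1/(-1342/105) = -105/1342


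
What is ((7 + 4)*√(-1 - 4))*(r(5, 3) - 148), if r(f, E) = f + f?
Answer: -1518*I*√5 ≈ -3394.4*I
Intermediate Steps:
r(f, E) = 2*f
((7 + 4)*√(-1 - 4))*(r(5, 3) - 148) = ((7 + 4)*√(-1 - 4))*(2*5 - 148) = (11*√(-5))*(10 - 148) = (11*(I*√5))*(-138) = (11*I*√5)*(-138) = -1518*I*√5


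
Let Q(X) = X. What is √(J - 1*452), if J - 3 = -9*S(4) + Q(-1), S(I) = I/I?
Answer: 3*I*√51 ≈ 21.424*I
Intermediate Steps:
S(I) = 1
J = -7 (J = 3 + (-9*1 - 1) = 3 + (-9 - 1) = 3 - 10 = -7)
√(J - 1*452) = √(-7 - 1*452) = √(-7 - 452) = √(-459) = 3*I*√51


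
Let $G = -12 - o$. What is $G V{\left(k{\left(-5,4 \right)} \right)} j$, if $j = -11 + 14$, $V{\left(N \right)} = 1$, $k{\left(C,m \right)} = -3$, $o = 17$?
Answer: $-87$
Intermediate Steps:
$j = 3$
$G = -29$ ($G = -12 - 17 = -29$)
$G V{\left(k{\left(-5,4 \right)} \right)} j = \left(-29\right) 1 \cdot 3 = \left(-29\right) 3 = -87$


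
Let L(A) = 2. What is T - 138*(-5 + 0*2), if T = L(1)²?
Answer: 694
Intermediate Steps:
T = 4 (T = 2² = 4)
T - 138*(-5 + 0*2) = 4 - 138*(-5 + 0*2) = 4 - 138*(-5 + 0) = 4 - 138*(-5) = 4 + 690 = 694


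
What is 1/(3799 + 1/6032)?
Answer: 6032/22915569 ≈ 0.00026323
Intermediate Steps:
1/(3799 + 1/6032) = 1/(22915569/6032) = 6032/22915569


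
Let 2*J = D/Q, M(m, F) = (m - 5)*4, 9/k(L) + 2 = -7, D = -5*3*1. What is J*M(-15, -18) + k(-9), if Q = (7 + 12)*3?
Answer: 181/19 ≈ 9.5263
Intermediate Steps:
D = -15 (D = -15*1 = -15)
Q = 57 (Q = 19*3 = 57)
k(L) = -1 (k(L) = 9/(-2 - 7) = 9/(-9) = 9*(-1/9) = -1)
M(m, F) = -20 + 4*m (M(m, F) = (-5 + m)*4 = -20 + 4*m)
J = -5/38 (J = (-15/57)/2 = (-15*1/57)/2 = (1/2)*(-5/19) = -5/38 ≈ -0.13158)
J*M(-15, -18) + k(-9) = -5*(-20 + 4*(-15))/38 - 1 = -5*(-20 - 60)/38 - 1 = -5/38*(-80) - 1 = 200/19 - 1 = 181/19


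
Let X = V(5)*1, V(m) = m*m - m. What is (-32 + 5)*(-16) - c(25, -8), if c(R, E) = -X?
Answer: 452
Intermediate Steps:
V(m) = m**2 - m
X = 20 (X = (5*(-1 + 5))*1 = (5*4)*1 = 20*1 = 20)
c(R, E) = -20 (c(R, E) = -1*20 = -20)
(-32 + 5)*(-16) - c(25, -8) = (-32 + 5)*(-16) - 1*(-20) = -27*(-16) + 20 = 432 + 20 = 452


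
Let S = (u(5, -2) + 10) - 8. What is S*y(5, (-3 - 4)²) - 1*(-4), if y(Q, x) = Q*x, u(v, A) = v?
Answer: 1719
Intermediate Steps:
S = 7 (S = (5 + 10) - 8 = 15 - 8 = 7)
S*y(5, (-3 - 4)²) - 1*(-4) = 7*(5*(-3 - 4)²) - 1*(-4) = 7*(5*(-7)²) + 4 = 7*(5*49) + 4 = 7*245 + 4 = 1715 + 4 = 1719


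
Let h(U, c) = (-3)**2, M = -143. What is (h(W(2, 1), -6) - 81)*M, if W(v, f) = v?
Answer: 10296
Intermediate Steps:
h(U, c) = 9
(h(W(2, 1), -6) - 81)*M = (9 - 81)*(-143) = -72*(-143) = 10296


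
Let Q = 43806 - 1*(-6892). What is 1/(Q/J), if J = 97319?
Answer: 97319/50698 ≈ 1.9196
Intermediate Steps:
Q = 50698 (Q = 43806 + 6892 = 50698)
1/(Q/J) = 1/(50698/97319) = 97319/50698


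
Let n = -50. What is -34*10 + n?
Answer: -390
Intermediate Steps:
-34*10 + n = -34*10 - 50 = -340 - 50 = -390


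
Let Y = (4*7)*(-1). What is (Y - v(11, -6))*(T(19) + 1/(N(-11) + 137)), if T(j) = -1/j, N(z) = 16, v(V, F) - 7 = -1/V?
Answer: 17152/10659 ≈ 1.6092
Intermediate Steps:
v(V, F) = 7 - 1/V
Y = -28 (Y = 28*(-1) = -28)
(Y - v(11, -6))*(T(19) + 1/(N(-11) + 137)) = (-28 - (7 - 1/11))*(-1/19 + 1/(16 + 137)) = (-28 - (7 - 1*1/11))*(-1*1/19 + 1/153) = (-28 - (7 - 1/11))*(-1/19 + 1/153) = (-28 - 1*76/11)*(-134/2907) = (-28 - 76/11)*(-134/2907) = -384/11*(-134/2907) = 17152/10659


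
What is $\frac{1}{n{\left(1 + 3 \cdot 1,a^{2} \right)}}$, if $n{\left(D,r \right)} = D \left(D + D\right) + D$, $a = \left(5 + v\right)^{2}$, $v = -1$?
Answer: $\frac{1}{36} \approx 0.027778$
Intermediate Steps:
$a = 16$ ($a = \left(5 - 1\right)^{2} = 4^{2} = 16$)
$n{\left(D,r \right)} = D + 2 D^{2}$ ($n{\left(D,r \right)} = D 2 D + D = 2 D^{2} + D = D + 2 D^{2}$)
$\frac{1}{n{\left(1 + 3 \cdot 1,a^{2} \right)}} = \frac{1}{\left(1 + 3 \cdot 1\right) \left(1 + 2 \left(1 + 3 \cdot 1\right)\right)} = \frac{1}{\left(1 + 3\right) \left(1 + 2 \left(1 + 3\right)\right)} = \frac{1}{4 \left(1 + 2 \cdot 4\right)} = \frac{1}{4 \left(1 + 8\right)} = \frac{1}{4 \cdot 9} = \frac{1}{36}$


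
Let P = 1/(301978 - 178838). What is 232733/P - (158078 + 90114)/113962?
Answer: 1633003756125124/56981 ≈ 2.8659e+10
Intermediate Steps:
P = 1/123140 ≈ 8.1208e-6
232733/P - (158078 + 90114)/113962 = 232733/(1/123140) - (158078 + 90114)/113962 = 232733*123140 - 248192/113962 = 28658741620 - 1*124096/56981 = 28658741620 - 124096/56981 = 1633003756125124/56981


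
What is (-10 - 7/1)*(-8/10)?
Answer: 68/5 ≈ 13.600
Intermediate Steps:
(-10 - 7/1)*(-8/10) = (-10 - 7*1)*(-8*⅒) = (-10 - 7)*(-⅘) = -17*(-⅘) = 68/5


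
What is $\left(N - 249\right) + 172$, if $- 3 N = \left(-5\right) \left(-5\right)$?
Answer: $- \frac{256}{3} \approx -85.333$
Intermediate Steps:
$N = - \frac{25}{3}$ ($N = - \frac{\left(-5\right) \left(-5\right)}{3} = \left(- \frac{1}{3}\right) 25 = - \frac{25}{3} \approx -8.3333$)
$\left(N - 249\right) + 172 = \left(- \frac{25}{3} - 249\right) + 172 = - \frac{772}{3} + 172 = - \frac{256}{3}$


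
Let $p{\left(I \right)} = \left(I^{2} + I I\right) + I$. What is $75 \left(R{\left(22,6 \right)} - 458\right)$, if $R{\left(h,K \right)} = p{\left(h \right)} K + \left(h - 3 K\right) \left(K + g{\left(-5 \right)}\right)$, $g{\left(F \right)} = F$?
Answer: $411450$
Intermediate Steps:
$p{\left(I \right)} = I + 2 I^{2}$ ($p{\left(I \right)} = \left(I^{2} + I^{2}\right) + I = 2 I^{2} + I = I + 2 I^{2}$)
$R{\left(h,K \right)} = \left(-5 + K\right) \left(h - 3 K\right) + K h \left(1 + 2 h\right)$ ($R{\left(h,K \right)} = h \left(1 + 2 h\right) K + \left(h - 3 K\right) \left(K - 5\right) = K h \left(1 + 2 h\right) + \left(h - 3 K\right) \left(-5 + K\right) = K h \left(1 + 2 h\right) + \left(-5 + K\right) \left(h - 3 K\right) = \left(-5 + K\right) \left(h - 3 K\right) + K h \left(1 + 2 h\right)$)
$75 \left(R{\left(22,6 \right)} - 458\right) = 75 \left(\left(\left(-5\right) 22 - 3 \cdot 6^{2} + 15 \cdot 6 + 6 \cdot 22 + 6 \cdot 22 \left(1 + 2 \cdot 22\right)\right) - 458\right) = 75 \left(\left(-110 - 108 + 90 + 132 + 6 \cdot 22 \left(1 + 44\right)\right) - 458\right) = 75 \left(\left(-110 - 108 + 90 + 132 + 6 \cdot 22 \cdot 45\right) - 458\right) = 75 \left(\left(-110 - 108 + 90 + 132 + 5940\right) - 458\right) = 75 \left(5944 - 458\right) = 75 \cdot 5486 = 411450$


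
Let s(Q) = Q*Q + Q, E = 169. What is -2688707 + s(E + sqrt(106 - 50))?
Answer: -2659921 + 678*sqrt(14) ≈ -2.6574e+6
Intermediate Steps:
s(Q) = Q + Q**2 (s(Q) = Q**2 + Q = Q + Q**2)
-2688707 + s(E + sqrt(106 - 50)) = -2688707 + (169 + sqrt(106 - 50))*(1 + (169 + sqrt(106 - 50))) = -2688707 + (169 + sqrt(56))*(1 + (169 + sqrt(56))) = -2688707 + (169 + 2*sqrt(14))*(1 + (169 + 2*sqrt(14))) = -2688707 + (169 + 2*sqrt(14))*(170 + 2*sqrt(14))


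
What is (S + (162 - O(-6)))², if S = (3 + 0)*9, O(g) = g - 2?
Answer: 38809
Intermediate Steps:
O(g) = -2 + g
S = 27 (S = 3*9 = 27)
(S + (162 - O(-6)))² = (27 + (162 - (-2 - 6)))² = (27 + (162 - 1*(-8)))² = (27 + (162 + 8))² = (27 + 170)² = 197² = 38809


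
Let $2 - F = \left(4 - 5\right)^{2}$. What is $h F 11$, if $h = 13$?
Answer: $143$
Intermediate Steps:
$F = 1$ ($F = 2 - \left(4 - 5\right)^{2} = 2 - \left(-1\right)^{2} = 2 - 1 = 1$)
$h F 11 = 13 \cdot 1 \cdot 11 = 13 \cdot 11 = 143$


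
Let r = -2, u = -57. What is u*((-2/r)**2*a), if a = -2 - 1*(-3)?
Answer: -57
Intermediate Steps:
a = 1 (a = -2 + 3 = 1)
u*((-2/r)**2*a) = -57*(-2/(-2))**2 = -57*(-2*(-1/2))**2 = -57*1**2 = -57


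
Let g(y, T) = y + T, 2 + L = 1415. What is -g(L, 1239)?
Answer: -2652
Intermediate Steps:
L = 1413 (L = -2 + 1415 = 1413)
g(y, T) = T + y
-g(L, 1239) = -(1239 + 1413) = -1*2652 = -2652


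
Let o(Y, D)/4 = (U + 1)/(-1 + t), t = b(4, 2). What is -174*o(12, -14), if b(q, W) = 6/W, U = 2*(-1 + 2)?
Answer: -1044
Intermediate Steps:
U = 2 (U = 2*1 = 2)
t = 3 (t = 6/2 = 6*(½) = 3)
o(Y, D) = 6 (o(Y, D) = 4*((2 + 1)/(-1 + 3)) = 4*(3/2) = 6)
-174*o(12, -14) = -174*6 = -1044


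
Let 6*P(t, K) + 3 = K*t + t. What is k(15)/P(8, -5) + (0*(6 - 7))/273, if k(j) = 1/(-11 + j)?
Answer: -3/70 ≈ -0.042857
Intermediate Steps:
P(t, K) = -½ + t/6 + K*t/6 (P(t, K) = -½ + (K*t + t)/6 = -½ + (t + K*t)/6 = -½ + (t/6 + K*t/6) = -½ + t/6 + K*t/6)
k(15)/P(8, -5) + (0*(6 - 7))/273 = 1/((-11 + 15)*(-½ + (⅙)*8 + (⅙)*(-5)*8)) + (0*(6 - 7))/273 = 1/(4*(-½ + 4/3 - 20/3)) + (0*(-1))*(1/273) = 1/(4*(-35/6)) + 0*(1/273) = (¼)*(-6/35) + 0 = -3/70 + 0 = -3/70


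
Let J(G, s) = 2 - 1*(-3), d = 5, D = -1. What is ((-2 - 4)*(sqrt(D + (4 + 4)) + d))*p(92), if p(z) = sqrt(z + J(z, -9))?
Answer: 6*sqrt(97)*(-5 - sqrt(7)) ≈ -451.81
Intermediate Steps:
J(G, s) = 5 (J(G, s) = 2 + 3 = 5)
p(z) = sqrt(5 + z) (p(z) = sqrt(z + 5) = sqrt(5 + z))
((-2 - 4)*(sqrt(D + (4 + 4)) + d))*p(92) = ((-2 - 4)*(sqrt(-1 + (4 + 4)) + 5))*sqrt(5 + 92) = (-6*(sqrt(-1 + 8) + 5))*sqrt(97) = (-6*(sqrt(7) + 5))*sqrt(97) = (-6*(5 + sqrt(7)))*sqrt(97) = (-30 - 6*sqrt(7))*sqrt(97) = sqrt(97)*(-30 - 6*sqrt(7))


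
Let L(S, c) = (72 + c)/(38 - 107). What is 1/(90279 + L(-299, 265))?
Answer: 69/6228914 ≈ 1.1077e-5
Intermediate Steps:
L(S, c) = -24/23 - c/69 (L(S, c) = (72 + c)/(-69) = (72 + c)*(-1/69) = -24/23 - c/69)
1/(90279 + L(-299, 265)) = 1/(90279 + (-24/23 - 1/69*265)) = 1/(90279 + (-24/23 - 265/69)) = 1/(90279 - 337/69) = 1/(6228914/69) = 69/6228914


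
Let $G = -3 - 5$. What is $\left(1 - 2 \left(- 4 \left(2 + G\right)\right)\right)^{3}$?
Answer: $-103823$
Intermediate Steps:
$G = -8$ ($G = -3 - 5 = -8$)
$\left(1 - 2 \left(- 4 \left(2 + G\right)\right)\right)^{3} = \left(1 - 2 \left(- 4 \left(2 - 8\right)\right)\right)^{3} = \left(1 - 2 \left(\left(-4\right) \left(-6\right)\right)\right)^{3} = \left(1 - 48\right)^{3} = \left(-47\right)^{3} = -103823$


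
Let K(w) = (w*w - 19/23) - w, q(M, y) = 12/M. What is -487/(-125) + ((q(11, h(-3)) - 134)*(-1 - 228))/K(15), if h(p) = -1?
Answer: 58136281/389125 ≈ 149.40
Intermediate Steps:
K(w) = -19/23 + w² - w (K(w) = (w² - 19*1/23) - w = (w² - 19/23) - w = (-19/23 + w²) - w = -19/23 + w² - w)
-487/(-125) + ((q(11, h(-3)) - 134)*(-1 - 228))/K(15) = -487/(-125) + ((12/11 - 134)*(-1 - 228))/(-19/23 + 15² - 1*15) = -487*(-1/125) + ((12*(1/11) - 134)*(-229))/(-19/23 + 225 - 15) = 487/125 + ((12/11 - 134)*(-229))/(4811/23) = 487/125 - 1462/11*(-229)*(23/4811) = 487/125 + (334798/11)*(23/4811) = 487/125 + 452962/3113 = 58136281/389125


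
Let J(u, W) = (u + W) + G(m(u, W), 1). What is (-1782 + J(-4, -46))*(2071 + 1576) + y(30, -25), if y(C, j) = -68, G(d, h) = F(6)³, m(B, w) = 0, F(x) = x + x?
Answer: -379356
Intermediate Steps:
F(x) = 2*x
G(d, h) = 1728 (G(d, h) = (2*6)³ = 12³ = 1728)
J(u, W) = 1728 + W + u (J(u, W) = (u + W) + 1728 = (W + u) + 1728 = 1728 + W + u)
(-1782 + J(-4, -46))*(2071 + 1576) + y(30, -25) = (-1782 + (1728 - 46 - 4))*(2071 + 1576) - 68 = (-1782 + 1678)*3647 - 68 = -104*3647 - 68 = -379288 - 68 = -379356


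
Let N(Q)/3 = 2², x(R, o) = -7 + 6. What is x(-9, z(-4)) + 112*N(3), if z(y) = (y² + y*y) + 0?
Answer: 1343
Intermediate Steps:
z(y) = 2*y² (z(y) = (y² + y²) + 0 = 2*y² + 0 = 2*y²)
x(R, o) = -1
N(Q) = 12 (N(Q) = 3*2² = 3*4 = 12)
x(-9, z(-4)) + 112*N(3) = -1 + 112*12 = -1 + 1344 = 1343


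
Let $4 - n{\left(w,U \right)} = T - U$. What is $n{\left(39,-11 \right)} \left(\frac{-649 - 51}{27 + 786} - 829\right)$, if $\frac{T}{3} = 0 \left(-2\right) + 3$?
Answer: $\frac{10794832}{813} \approx 13278.0$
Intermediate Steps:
$T = 9$ ($T = 3 \left(0 \left(-2\right) + 3\right) = 3 \left(0 + 3\right) = 3 \cdot 3 = 9$)
$n{\left(w,U \right)} = -5 + U$ ($n{\left(w,U \right)} = 4 - \left(9 - U\right) = 4 + \left(-9 + U\right) = -5 + U$)
$n{\left(39,-11 \right)} \left(\frac{-649 - 51}{27 + 786} - 829\right) = \left(-5 - 11\right) \left(\frac{-649 - 51}{27 + 786} - 829\right) = - 16 \left(- \frac{700}{813} - 829\right) = \left(-16\right) \left(- \frac{674677}{813}\right) = \frac{10794832}{813}$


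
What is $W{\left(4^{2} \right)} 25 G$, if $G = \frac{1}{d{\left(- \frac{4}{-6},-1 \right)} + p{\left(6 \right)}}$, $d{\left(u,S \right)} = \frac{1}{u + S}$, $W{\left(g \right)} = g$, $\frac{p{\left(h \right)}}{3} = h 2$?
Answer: $\frac{400}{33} \approx 12.121$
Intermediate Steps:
$p{\left(h \right)} = 6 h$ ($p{\left(h \right)} = 3 h 2 = 3 \cdot 2 h = 6 h$)
$d{\left(u,S \right)} = \frac{1}{S + u}$
$G = \frac{1}{33}$ ($G = \frac{1}{\frac{1}{-1 - \frac{4}{-6}} + 6 \cdot 6} = \frac{1}{\frac{1}{-1 - - \frac{2}{3}} + 36} = \frac{1}{\frac{1}{-1 + \frac{2}{3}} + 36} = \frac{1}{\frac{1}{- \frac{1}{3}} + 36} = \frac{1}{-3 + 36} = \frac{1}{33} \approx 0.030303$)
$W{\left(4^{2} \right)} 25 G = 4^{2} \cdot 25 \cdot \frac{1}{33} = 16 \cdot 25 \cdot \frac{1}{33} = 400 \cdot \frac{1}{33} = \frac{400}{33}$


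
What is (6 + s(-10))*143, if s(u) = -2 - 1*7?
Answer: -429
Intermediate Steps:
s(u) = -9 (s(u) = -2 - 7 = -9)
(6 + s(-10))*143 = (6 - 9)*143 = -3*143 = -429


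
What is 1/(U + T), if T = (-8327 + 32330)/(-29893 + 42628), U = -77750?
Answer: -1415/110013583 ≈ -1.2862e-5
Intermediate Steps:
T = 2667/1415 (T = 24003/12735 = 24003*(1/12735) = 2667/1415 ≈ 1.8848)
1/(U + T) = 1/(-77750 + 2667/1415) = 1/(-110013583/1415) = -1415/110013583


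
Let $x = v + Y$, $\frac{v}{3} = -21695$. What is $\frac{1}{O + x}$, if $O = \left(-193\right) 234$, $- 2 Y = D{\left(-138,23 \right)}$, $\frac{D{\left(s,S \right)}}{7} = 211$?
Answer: $- \frac{2}{221971} \approx -9.0102 \cdot 10^{-6}$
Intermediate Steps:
$v = -65085$ ($v = 3 \left(-21695\right) = -65085$)
$D{\left(s,S \right)} = 1477$ ($D{\left(s,S \right)} = 7 \cdot 211 = 1477$)
$Y = - \frac{1477}{2}$ ($Y = \left(- \frac{1}{2}\right) 1477 = - \frac{1477}{2} \approx -738.5$)
$x = - \frac{131647}{2}$ ($x = -65085 - \frac{1477}{2} = - \frac{131647}{2} \approx -65824.0$)
$O = -45162$
$\frac{1}{O + x} = \frac{1}{-45162 - \frac{131647}{2}} = \frac{1}{- \frac{221971}{2}} = - \frac{2}{221971}$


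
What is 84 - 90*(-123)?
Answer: 11154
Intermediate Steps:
84 - 90*(-123) = 84 + 11070 = 11154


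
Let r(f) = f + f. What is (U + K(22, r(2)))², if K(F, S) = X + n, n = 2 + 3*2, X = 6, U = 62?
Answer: 5776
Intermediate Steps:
r(f) = 2*f
n = 8 (n = 2 + 6 = 8)
K(F, S) = 14 (K(F, S) = 6 + 8 = 14)
(U + K(22, r(2)))² = (62 + 14)² = 76² = 5776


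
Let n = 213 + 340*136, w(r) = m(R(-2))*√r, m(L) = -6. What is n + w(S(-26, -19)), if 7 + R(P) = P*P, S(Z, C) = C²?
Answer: 46339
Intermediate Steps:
R(P) = -7 + P² (R(P) = -7 + P*P = -7 + P²)
w(r) = -6*√r
n = 46453 (n = 213 + 46240 = 46453)
n + w(S(-26, -19)) = 46453 - 6*√((-19)²) = 46453 - 6*√361 = 46453 - 6*19 = 46453 - 114 = 46339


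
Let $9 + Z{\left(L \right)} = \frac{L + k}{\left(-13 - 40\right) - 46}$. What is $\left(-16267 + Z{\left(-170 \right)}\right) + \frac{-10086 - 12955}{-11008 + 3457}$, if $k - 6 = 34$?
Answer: $- \frac{1351538315}{83061} \approx -16272.0$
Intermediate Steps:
$k = 40$ ($k = 6 + 34 = 40$)
$Z{\left(L \right)} = - \frac{931}{99} - \frac{L}{99}$ ($Z{\left(L \right)} = -9 + \frac{L + 40}{\left(-13 - 40\right) - 46} = -9 + \frac{40 + L}{\left(-13 - 40\right) - 46} = -9 + \frac{40 + L}{-53 - 46} = -9 + \frac{40 + L}{-99} = -9 + \left(40 + L\right) \left(- \frac{1}{99}\right) = -9 - \left(\frac{40}{99} + \frac{L}{99}\right) = - \frac{931}{99} - \frac{L}{99}$)
$\left(-16267 + Z{\left(-170 \right)}\right) + \frac{-10086 - 12955}{-11008 + 3457} = \left(-16267 - \frac{761}{99}\right) + \frac{-10086 - 12955}{-11008 + 3457} = \left(-16267 + \left(- \frac{931}{99} + \frac{170}{99}\right)\right) - \frac{23041}{-7551} = \left(-16267 - \frac{761}{99}\right) - - \frac{23041}{7551} = - \frac{1611194}{99} + \frac{23041}{7551} = - \frac{1351538315}{83061}$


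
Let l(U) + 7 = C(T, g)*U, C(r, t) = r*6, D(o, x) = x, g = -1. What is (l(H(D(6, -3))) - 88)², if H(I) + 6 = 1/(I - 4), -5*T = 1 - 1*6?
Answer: 851929/49 ≈ 17386.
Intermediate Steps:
T = 1 (T = -(1 - 1*6)/5 = -(1 - 6)/5 = -⅕*(-5) = 1)
C(r, t) = 6*r
H(I) = -6 + 1/(-4 + I) (H(I) = -6 + 1/(I - 4) = -6 + 1/(-4 + I))
l(U) = -7 + 6*U (l(U) = -7 + (6*1)*U = -7 + 6*U)
(l(H(D(6, -3))) - 88)² = ((-7 + 6*((25 - 6*(-3))/(-4 - 3))) - 88)² = ((-7 + 6*((25 + 18)/(-7))) - 88)² = ((-7 + 6*(-⅐*43)) - 88)² = ((-7 + 6*(-43/7)) - 88)² = ((-7 - 258/7) - 88)² = (-307/7 - 88)² = (-923/7)² = 851929/49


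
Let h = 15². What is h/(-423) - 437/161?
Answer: -1068/329 ≈ -3.2462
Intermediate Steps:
h = 225
h/(-423) - 437/161 = 225/(-423) - 437/161 = 225*(-1/423) - 437*1/161 = -25/47 - 19/7 = -1068/329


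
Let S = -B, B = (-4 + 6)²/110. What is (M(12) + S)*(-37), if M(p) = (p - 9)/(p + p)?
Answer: -1443/440 ≈ -3.2795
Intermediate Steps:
B = 2/55 (B = 2²*(1/110) = 4*(1/110) = 2/55 ≈ 0.036364)
M(p) = (-9 + p)/(2*p) (M(p) = (-9 + p)/((2*p)) = (-9 + p)*(1/(2*p)) = (-9 + p)/(2*p))
S = -2/55 (S = -1*2/55 = -2/55 ≈ -0.036364)
(M(12) + S)*(-37) = ((½)*(-9 + 12)/12 - 2/55)*(-37) = ((½)*(1/12)*3 - 2/55)*(-37) = (⅛ - 2/55)*(-37) = (39/440)*(-37) = -1443/440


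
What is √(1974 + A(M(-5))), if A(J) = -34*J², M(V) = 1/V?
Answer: 2*√12329/5 ≈ 44.414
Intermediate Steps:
√(1974 + A(M(-5))) = √(1974 - 34*(1/(-5))²) = √(1974 - 34*(-⅕)²) = √(1974 - 34*1/25) = √(1974 - 34/25) = √(49316/25) = 2*√12329/5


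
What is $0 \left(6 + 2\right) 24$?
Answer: $0$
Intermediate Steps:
$0 \left(6 + 2\right) 24 = 0 \cdot 8 \cdot 24 = 0 \cdot 24 = 0$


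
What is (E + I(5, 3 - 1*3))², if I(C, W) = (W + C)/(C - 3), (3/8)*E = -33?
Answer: 29241/4 ≈ 7310.3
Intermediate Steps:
E = -88 (E = (8/3)*(-33) = -88)
I(C, W) = (C + W)/(-3 + C)
(E + I(5, 3 - 1*3))² = (-88 + (5 + (3 - 1*3))/(-3 + 5))² = (-88 + (5 + (3 - 3))/2)² = (-88 + (5 + 0)/2)² = (-88 + (½)*5)² = (-88 + 5/2)² = (-171/2)² = 29241/4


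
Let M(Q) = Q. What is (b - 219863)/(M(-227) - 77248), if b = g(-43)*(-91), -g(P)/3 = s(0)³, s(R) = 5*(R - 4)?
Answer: 2403863/77475 ≈ 31.028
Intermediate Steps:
s(R) = -20 + 5*R (s(R) = 5*(-4 + R) = -20 + 5*R)
g(P) = 24000 (g(P) = -3*(-20 + 5*0)³ = -3*(-20 + 0)³ = -3*(-20)³ = -3*(-8000) = 24000)
b = -2184000 (b = 24000*(-91) = -2184000)
(b - 219863)/(M(-227) - 77248) = (-2184000 - 219863)/(-227 - 77248) = -2403863/(-77475) = -2403863*(-1/77475) = 2403863/77475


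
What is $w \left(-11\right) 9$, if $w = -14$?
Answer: $1386$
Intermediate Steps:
$w \left(-11\right) 9 = \left(-14\right) \left(-11\right) 9 = 154 \cdot 9 = 1386$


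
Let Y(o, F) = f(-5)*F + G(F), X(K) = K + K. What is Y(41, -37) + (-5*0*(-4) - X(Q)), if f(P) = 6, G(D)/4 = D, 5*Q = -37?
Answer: -1776/5 ≈ -355.20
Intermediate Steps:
Q = -37/5 (Q = (⅕)*(-37) = -37/5 ≈ -7.4000)
G(D) = 4*D
X(K) = 2*K
Y(o, F) = 10*F (Y(o, F) = 6*F + 4*F = 10*F)
Y(41, -37) + (-5*0*(-4) - X(Q)) = 10*(-37) + (-5*0*(-4) - 2*(-37)/5) = -370 + (0*(-4) - 1*(-74/5)) = -370 + (0 + 74/5) = -370 + 74/5 = -1776/5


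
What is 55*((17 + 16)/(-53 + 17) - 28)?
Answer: -19085/12 ≈ -1590.4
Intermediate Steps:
55*((17 + 16)/(-53 + 17) - 28) = 55*(33/(-36) - 28) = 55*(33*(-1/36) - 28) = 55*(-11/12 - 28) = 55*(-347/12) = -19085/12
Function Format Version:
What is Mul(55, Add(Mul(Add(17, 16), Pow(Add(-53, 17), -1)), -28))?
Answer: Rational(-19085, 12) ≈ -1590.4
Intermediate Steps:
Mul(55, Add(Mul(Add(17, 16), Pow(Add(-53, 17), -1)), -28)) = Mul(55, Add(Mul(33, Pow(-36, -1)), -28)) = Mul(55, Add(Mul(33, Rational(-1, 36)), -28)) = Mul(55, Add(Rational(-11, 12), -28)) = Mul(55, Rational(-347, 12)) = Rational(-19085, 12)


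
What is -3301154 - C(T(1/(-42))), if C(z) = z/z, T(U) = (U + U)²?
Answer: -3301155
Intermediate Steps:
T(U) = 4*U² (T(U) = (2*U)² = 4*U²)
C(z) = 1
-3301154 - C(T(1/(-42))) = -3301154 - 1*1 = -3301154 - 1 = -3301155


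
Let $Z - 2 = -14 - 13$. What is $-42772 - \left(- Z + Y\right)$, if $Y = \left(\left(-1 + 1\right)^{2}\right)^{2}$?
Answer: $-42797$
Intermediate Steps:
$Y = 0$ ($Y = \left(0^{2}\right)^{2} = 0^{2} = 0$)
$Z = -25$ ($Z = 2 - 27 = -25$)
$-42772 - \left(- Z + Y\right) = -42772 - \left(\left(-1\right) \left(-25\right) + 0\right) = -42772 - \left(25 + 0\right) = -42772 - 25 = -42797$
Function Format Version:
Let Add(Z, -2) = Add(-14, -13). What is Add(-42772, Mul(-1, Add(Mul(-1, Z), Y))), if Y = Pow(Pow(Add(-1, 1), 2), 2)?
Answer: -42797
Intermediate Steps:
Y = 0 (Y = Pow(Pow(0, 2), 2) = Pow(0, 2) = 0)
Z = -25 (Z = Add(2, Add(-14, -13)) = Add(2, -27) = -25)
Add(-42772, Mul(-1, Add(Mul(-1, Z), Y))) = Add(-42772, Mul(-1, Add(Mul(-1, -25), 0))) = Add(-42772, Mul(-1, Add(25, 0))) = Add(-42772, Mul(-1, 25)) = Add(-42772, -25) = -42797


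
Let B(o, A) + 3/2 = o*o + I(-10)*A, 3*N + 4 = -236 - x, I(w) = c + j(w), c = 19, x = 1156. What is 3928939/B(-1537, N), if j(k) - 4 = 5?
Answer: 23573634/14096029 ≈ 1.6724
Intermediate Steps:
j(k) = 9 (j(k) = 4 + 5 = 9)
I(w) = 28 (I(w) = 19 + 9 = 28)
N = -1396/3 (N = -4/3 + (-236 - 1*1156)/3 = -4/3 + (-236 - 1156)/3 = -4/3 + (1/3)*(-1392) = -4/3 - 464 = -1396/3 ≈ -465.33)
B(o, A) = -3/2 + o**2 + 28*A (B(o, A) = -3/2 + (o*o + 28*A) = -3/2 + (o**2 + 28*A) = -3/2 + o**2 + 28*A)
3928939/B(-1537, N) = 3928939/(-3/2 + (-1537)**2 + 28*(-1396/3)) = 3928939/(-3/2 + 2362369 - 39088/3) = 3928939/(14096029/6) = 3928939*(6/14096029) = 23573634/14096029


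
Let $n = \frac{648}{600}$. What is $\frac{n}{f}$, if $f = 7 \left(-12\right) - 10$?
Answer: $- \frac{27}{2350} \approx -0.011489$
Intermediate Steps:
$f = -94$ ($f = -84 - 10 = -94$)
$n = \frac{27}{25}$ ($n = 648 \cdot \frac{1}{600} = \frac{27}{25} \approx 1.08$)
$\frac{n}{f} = \frac{27}{25 \left(-94\right)} = \frac{27}{25} \left(- \frac{1}{94}\right) = - \frac{27}{2350}$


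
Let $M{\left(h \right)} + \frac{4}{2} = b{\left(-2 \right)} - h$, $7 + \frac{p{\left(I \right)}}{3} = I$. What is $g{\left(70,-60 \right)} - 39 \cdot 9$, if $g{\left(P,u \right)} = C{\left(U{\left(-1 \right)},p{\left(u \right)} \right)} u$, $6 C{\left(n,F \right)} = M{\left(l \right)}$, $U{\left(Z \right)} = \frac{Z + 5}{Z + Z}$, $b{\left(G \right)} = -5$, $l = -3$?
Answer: $-311$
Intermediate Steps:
$p{\left(I \right)} = -21 + 3 I$
$U{\left(Z \right)} = \frac{5 + Z}{2 Z}$
$M{\left(h \right)} = -7 - h$ ($M{\left(h \right)} = -2 - \left(5 + h\right) = -7 - h$)
$C{\left(n,F \right)} = - \frac{2}{3}$ ($C{\left(n,F \right)} = \frac{-7 - -3}{6} = \frac{-7 + 3}{6} = \frac{1}{6} \left(-4\right) = - \frac{2}{3}$)
$g{\left(P,u \right)} = - \frac{2 u}{3}$
$g{\left(70,-60 \right)} - 39 \cdot 9 = \left(- \frac{2}{3}\right) \left(-60\right) - 39 \cdot 9 = 40 - 351 = -311$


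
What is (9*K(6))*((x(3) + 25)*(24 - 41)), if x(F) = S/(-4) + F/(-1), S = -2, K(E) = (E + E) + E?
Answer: -61965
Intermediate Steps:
K(E) = 3*E (K(E) = 2*E + E = 3*E)
x(F) = ½ - F (x(F) = -2/(-4) + F/(-1) = -2*(-¼) + F*(-1) = ½ - F)
(9*K(6))*((x(3) + 25)*(24 - 41)) = (9*(3*6))*(((½ - 1*3) + 25)*(24 - 41)) = (9*18)*(((½ - 3) + 25)*(-17)) = 162*((-5/2 + 25)*(-17)) = 162*((45/2)*(-17)) = 162*(-765/2) = -61965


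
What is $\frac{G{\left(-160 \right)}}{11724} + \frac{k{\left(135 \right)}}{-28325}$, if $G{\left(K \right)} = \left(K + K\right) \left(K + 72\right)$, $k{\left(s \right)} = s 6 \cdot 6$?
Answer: $\frac{37032668}{16604115} \approx 2.2303$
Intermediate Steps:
$k{\left(s \right)} = 36 s$ ($k{\left(s \right)} = 6 s 6 = 36 s$)
$G{\left(K \right)} = 2 K \left(72 + K\right)$
$\frac{G{\left(-160 \right)}}{11724} + \frac{k{\left(135 \right)}}{-28325} = \frac{2 \left(-160\right) \left(72 - 160\right)}{11724} + \frac{36 \cdot 135}{-28325} = 2 \left(-160\right) \left(-88\right) \frac{1}{11724} + 4860 \left(- \frac{1}{28325}\right) = 28160 \cdot \frac{1}{11724} - \frac{972}{5665} = \frac{7040}{2931} - \frac{972}{5665} = \frac{37032668}{16604115}$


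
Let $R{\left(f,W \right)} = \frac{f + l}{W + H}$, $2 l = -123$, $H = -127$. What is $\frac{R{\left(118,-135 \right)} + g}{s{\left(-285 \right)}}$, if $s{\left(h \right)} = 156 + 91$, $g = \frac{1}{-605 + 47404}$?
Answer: $- \frac{406751}{465930844} \approx -0.00087299$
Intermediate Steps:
$g = \frac{1}{46799} \approx 2.1368 \cdot 10^{-5}$
$l = - \frac{123}{2}$ ($l = \frac{1}{2} \left(-123\right) = - \frac{123}{2} \approx -61.5$)
$R{\left(f,W \right)} = \frac{- \frac{123}{2} + f}{-127 + W}$ ($R{\left(f,W \right)} = \frac{f - \frac{123}{2}}{W - 127} = \frac{- \frac{123}{2} + f}{-127 + W}$)
$s{\left(h \right)} = 247$
$\frac{R{\left(118,-135 \right)} + g}{s{\left(-285 \right)}} = \frac{\frac{- \frac{123}{2} + 118}{-127 - 135} + \frac{1}{46799}}{247} = \left(\frac{1}{-262} \cdot \frac{113}{2} + \frac{1}{46799}\right) \frac{1}{247} = \left(\left(- \frac{1}{262}\right) \frac{113}{2} + \frac{1}{46799}\right) \frac{1}{247} = \left(- \frac{113}{524} + \frac{1}{46799}\right) \frac{1}{247} = \left(- \frac{5287763}{24522676}\right) \frac{1}{247} = - \frac{406751}{465930844}$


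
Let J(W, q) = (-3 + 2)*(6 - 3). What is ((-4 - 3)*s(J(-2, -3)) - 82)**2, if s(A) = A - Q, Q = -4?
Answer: 7921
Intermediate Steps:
J(W, q) = -3 (J(W, q) = -1*3 = -3)
s(A) = 4 + A (s(A) = A - 1*(-4) = A + 4 = 4 + A)
((-4 - 3)*s(J(-2, -3)) - 82)**2 = ((-4 - 3)*(4 - 3) - 82)**2 = (-7*1 - 82)**2 = (-7 - 82)**2 = (-89)**2 = 7921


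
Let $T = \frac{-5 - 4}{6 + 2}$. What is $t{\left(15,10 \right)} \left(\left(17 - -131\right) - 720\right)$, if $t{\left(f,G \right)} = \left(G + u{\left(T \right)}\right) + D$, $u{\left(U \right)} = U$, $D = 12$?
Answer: $- \frac{23881}{2} \approx -11941.0$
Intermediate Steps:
$T = - \frac{9}{8} \approx -1.125$
$t{\left(f,G \right)} = \frac{87}{8} + G$ ($t{\left(f,G \right)} = \left(G - \frac{9}{8}\right) + 12 = \left(- \frac{9}{8} + G\right) + 12 = \frac{87}{8} + G$)
$t{\left(15,10 \right)} \left(\left(17 - -131\right) - 720\right) = \left(\frac{87}{8} + 10\right) \left(\left(17 - -131\right) - 720\right) = \frac{167 \left(\left(17 + 131\right) - 720\right)}{8} = \frac{167 \left(148 - 720\right)}{8} = \frac{167}{8} \left(-572\right) = - \frac{23881}{2}$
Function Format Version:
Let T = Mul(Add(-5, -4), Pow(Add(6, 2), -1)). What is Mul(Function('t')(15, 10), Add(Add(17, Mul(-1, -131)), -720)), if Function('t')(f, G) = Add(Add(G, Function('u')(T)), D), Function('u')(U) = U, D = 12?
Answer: Rational(-23881, 2) ≈ -11941.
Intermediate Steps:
T = Rational(-9, 8) (T = Mul(-9, Pow(8, -1)) = Mul(-9, Rational(1, 8)) = Rational(-9, 8) ≈ -1.1250)
Function('t')(f, G) = Add(Rational(87, 8), G) (Function('t')(f, G) = Add(Add(G, Rational(-9, 8)), 12) = Add(Add(Rational(-9, 8), G), 12) = Add(Rational(87, 8), G))
Mul(Function('t')(15, 10), Add(Add(17, Mul(-1, -131)), -720)) = Mul(Add(Rational(87, 8), 10), Add(Add(17, Mul(-1, -131)), -720)) = Mul(Rational(167, 8), Add(Add(17, 131), -720)) = Mul(Rational(167, 8), Add(148, -720)) = Mul(Rational(167, 8), -572) = Rational(-23881, 2)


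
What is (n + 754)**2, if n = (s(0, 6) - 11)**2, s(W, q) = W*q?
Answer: 765625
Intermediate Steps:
n = 121 (n = (0*6 - 11)**2 = (0 - 11)**2 = (-11)**2 = 121)
(n + 754)**2 = (121 + 754)**2 = 875**2 = 765625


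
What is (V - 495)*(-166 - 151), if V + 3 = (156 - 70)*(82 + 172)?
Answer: -6766682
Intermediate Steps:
V = 21841 (V = -3 + (156 - 70)*(82 + 172) = -3 + 86*254 = -3 + 21844 = 21841)
(V - 495)*(-166 - 151) = (21841 - 495)*(-166 - 151) = 21346*(-317) = -6766682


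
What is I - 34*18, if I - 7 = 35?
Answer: -570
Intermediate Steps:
I = 42 (I = 7 + 35 = 42)
I - 34*18 = 42 - 34*18 = 42 - 612 = -570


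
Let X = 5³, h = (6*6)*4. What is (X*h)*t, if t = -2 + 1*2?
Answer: 0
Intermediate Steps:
h = 144 (h = 36*4 = 144)
X = 125
t = 0 (t = -2 + 2 = 0)
(X*h)*t = (125*144)*0 = 18000*0 = 0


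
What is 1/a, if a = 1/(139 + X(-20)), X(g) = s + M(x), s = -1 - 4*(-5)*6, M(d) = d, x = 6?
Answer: 264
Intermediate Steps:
s = 119 (s = -1 - (-20)*6 = -1 - 1*(-120) = -1 + 120 = 119)
X(g) = 125 (X(g) = 119 + 6 = 125)
a = 1/264 (a = 1/(139 + 125) = 1/264 ≈ 0.0037879)
1/a = 1/(1/264) = 264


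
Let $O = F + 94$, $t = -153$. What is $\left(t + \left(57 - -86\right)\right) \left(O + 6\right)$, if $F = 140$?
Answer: $-2400$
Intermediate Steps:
$O = 234$ ($O = 140 + 94 = 234$)
$\left(t + \left(57 - -86\right)\right) \left(O + 6\right) = \left(-153 + \left(57 - -86\right)\right) \left(234 + 6\right) = \left(-153 + \left(57 + 86\right)\right) 240 = \left(-153 + 143\right) 240 = \left(-10\right) 240 = -2400$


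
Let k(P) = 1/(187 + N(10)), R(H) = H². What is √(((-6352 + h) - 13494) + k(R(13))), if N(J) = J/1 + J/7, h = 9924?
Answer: I*√19142713239/1389 ≈ 99.609*I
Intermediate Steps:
N(J) = 8*J/7 (N(J) = J*1 + J*(⅐) = J + J/7 = 8*J/7)
k(P) = 7/1389 (k(P) = 1/(187 + (8/7)*10) = 1/(187 + 80/7) = 1/(1389/7) = 7/1389)
√(((-6352 + h) - 13494) + k(R(13))) = √(((-6352 + 9924) - 13494) + 7/1389) = √((3572 - 13494) + 7/1389) = √(-9922 + 7/1389) = √(-13781651/1389) = I*√19142713239/1389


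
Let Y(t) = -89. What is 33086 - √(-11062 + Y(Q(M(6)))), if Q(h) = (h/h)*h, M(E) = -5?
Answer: 33086 - 3*I*√1239 ≈ 33086.0 - 105.6*I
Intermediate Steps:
Q(h) = h (Q(h) = 1*h = h)
33086 - √(-11062 + Y(Q(M(6)))) = 33086 - √(-11062 - 89) = 33086 - √(-11151) = 33086 - 3*I*√1239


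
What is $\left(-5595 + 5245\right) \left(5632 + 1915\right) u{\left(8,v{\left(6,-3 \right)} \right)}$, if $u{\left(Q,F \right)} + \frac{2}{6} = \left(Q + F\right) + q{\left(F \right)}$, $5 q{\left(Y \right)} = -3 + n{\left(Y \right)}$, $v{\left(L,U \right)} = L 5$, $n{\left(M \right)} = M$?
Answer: $- \frac{341275340}{3} \approx -1.1376 \cdot 10^{8}$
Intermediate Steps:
$v{\left(L,U \right)} = 5 L$
$q{\left(Y \right)} = - \frac{3}{5} + \frac{Y}{5}$ ($q{\left(Y \right)} = \frac{-3 + Y}{5} = - \frac{3}{5} + \frac{Y}{5}$)
$u{\left(Q,F \right)} = - \frac{14}{15} + Q + \frac{6 F}{5}$ ($u{\left(Q,F \right)} = - \frac{1}{3} + \left(\left(Q + F\right) + \left(- \frac{3}{5} + \frac{F}{5}\right)\right) = - \frac{1}{3} + \left(\left(F + Q\right) + \left(- \frac{3}{5} + \frac{F}{5}\right)\right) = - \frac{1}{3} + \left(- \frac{3}{5} + Q + \frac{6 F}{5}\right) = - \frac{14}{15} + Q + \frac{6 F}{5}$)
$\left(-5595 + 5245\right) \left(5632 + 1915\right) u{\left(8,v{\left(6,-3 \right)} \right)} = \left(-5595 + 5245\right) \left(5632 + 1915\right) \left(- \frac{14}{15} + 8 + \frac{6 \cdot 5 \cdot 6}{5}\right) = \left(-350\right) 7547 \left(- \frac{14}{15} + 8 + \frac{6}{5} \cdot 30\right) = - 2641450 \left(- \frac{14}{15} + 8 + 36\right) = \left(-2641450\right) \frac{646}{15} = - \frac{341275340}{3}$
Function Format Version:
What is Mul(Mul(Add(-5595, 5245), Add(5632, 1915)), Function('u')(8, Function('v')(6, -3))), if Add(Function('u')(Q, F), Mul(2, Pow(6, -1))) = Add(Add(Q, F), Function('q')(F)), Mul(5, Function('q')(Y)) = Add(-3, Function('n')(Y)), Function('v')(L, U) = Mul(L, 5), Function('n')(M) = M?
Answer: Rational(-341275340, 3) ≈ -1.1376e+8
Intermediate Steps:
Function('v')(L, U) = Mul(5, L)
Function('q')(Y) = Add(Rational(-3, 5), Mul(Rational(1, 5), Y)) (Function('q')(Y) = Mul(Rational(1, 5), Add(-3, Y)) = Add(Rational(-3, 5), Mul(Rational(1, 5), Y)))
Function('u')(Q, F) = Add(Rational(-14, 15), Q, Mul(Rational(6, 5), F)) (Function('u')(Q, F) = Add(Rational(-1, 3), Add(Add(Q, F), Add(Rational(-3, 5), Mul(Rational(1, 5), F)))) = Add(Rational(-1, 3), Add(Add(F, Q), Add(Rational(-3, 5), Mul(Rational(1, 5), F)))) = Add(Rational(-1, 3), Add(Rational(-3, 5), Q, Mul(Rational(6, 5), F))) = Add(Rational(-14, 15), Q, Mul(Rational(6, 5), F)))
Mul(Mul(Add(-5595, 5245), Add(5632, 1915)), Function('u')(8, Function('v')(6, -3))) = Mul(Mul(Add(-5595, 5245), Add(5632, 1915)), Add(Rational(-14, 15), 8, Mul(Rational(6, 5), Mul(5, 6)))) = Mul(Mul(-350, 7547), Add(Rational(-14, 15), 8, Mul(Rational(6, 5), 30))) = Mul(-2641450, Add(Rational(-14, 15), 8, 36)) = Mul(-2641450, Rational(646, 15)) = Rational(-341275340, 3)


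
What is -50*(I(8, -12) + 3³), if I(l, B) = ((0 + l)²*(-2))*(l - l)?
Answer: -1350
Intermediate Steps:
I(l, B) = 0 (I(l, B) = (l²*(-2))*0 = -2*l²*0 = 0)
-50*(I(8, -12) + 3³) = -50*(0 + 3³) = -50*(0 + 27) = -50*27 = -1350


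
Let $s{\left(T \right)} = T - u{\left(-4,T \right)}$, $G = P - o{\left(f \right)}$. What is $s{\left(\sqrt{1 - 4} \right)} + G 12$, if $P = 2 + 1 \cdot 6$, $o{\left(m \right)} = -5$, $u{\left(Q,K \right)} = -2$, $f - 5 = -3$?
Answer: $158 + i \sqrt{3} \approx 158.0 + 1.732 i$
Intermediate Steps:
$f = 2$ ($f = 5 - 3 = 2$)
$P = 8$ ($P = 2 + 6 = 8$)
$G = 13$ ($G = 8 - -5 = 8 + 5 = 13$)
$s{\left(T \right)} = 2 + T$ ($s{\left(T \right)} = T - -2 = T + 2 = 2 + T$)
$s{\left(\sqrt{1 - 4} \right)} + G 12 = \left(2 + \sqrt{1 - 4}\right) + 13 \cdot 12 = \left(2 + \sqrt{-3}\right) + 156 = \left(2 + i \sqrt{3}\right) + 156 = 158 + i \sqrt{3}$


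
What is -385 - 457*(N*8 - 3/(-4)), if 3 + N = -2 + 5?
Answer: -2911/4 ≈ -727.75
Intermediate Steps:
N = 0 (N = -3 + (-2 + 5) = -3 + 3 = 0)
-385 - 457*(N*8 - 3/(-4)) = -385 - 457*(0*8 - 3/(-4)) = -385 - 457*(0 - 3*(-1/4)) = -385 - 457*(0 + 3/4) = -385 - 457*3/4 = -385 - 1371/4 = -2911/4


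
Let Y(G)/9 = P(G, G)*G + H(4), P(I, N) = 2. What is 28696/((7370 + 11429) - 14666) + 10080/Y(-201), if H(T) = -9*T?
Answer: 3969944/905127 ≈ 4.3861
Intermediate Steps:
Y(G) = -324 + 18*G (Y(G) = 9*(2*G - 9*4) = 9*(2*G - 36) = 9*(-36 + 2*G) = -324 + 18*G)
28696/((7370 + 11429) - 14666) + 10080/Y(-201) = 28696/((7370 + 11429) - 14666) + 10080/(-324 + 18*(-201)) = 28696/(18799 - 14666) + 10080/(-324 - 3618) = 28696/4133 + 10080/(-3942) = 28696*(1/4133) + 10080*(-1/3942) = 28696/4133 - 560/219 = 3969944/905127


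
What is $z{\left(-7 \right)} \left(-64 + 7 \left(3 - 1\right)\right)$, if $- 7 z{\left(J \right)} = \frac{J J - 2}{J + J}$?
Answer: $- \frac{1175}{49} \approx -23.98$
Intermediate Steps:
$z{\left(J \right)} = - \frac{-2 + J^{2}}{14 J}$ ($z{\left(J \right)} = - \frac{\left(J J - 2\right) \frac{1}{J + J}}{7} = - \frac{\left(J^{2} - 2\right) \frac{1}{2 J}}{7} = - \frac{\left(-2 + J^{2}\right) \frac{1}{2 J}}{7} = - \frac{\frac{1}{2} \frac{1}{J} \left(-2 + J^{2}\right)}{7} = - \frac{-2 + J^{2}}{14 J}$)
$z{\left(-7 \right)} \left(-64 + 7 \left(3 - 1\right)\right) = \frac{2 - \left(-7\right)^{2}}{14 \left(-7\right)} \left(-64 + 7 \left(3 - 1\right)\right) = \frac{1}{14} \left(- \frac{1}{7}\right) \left(2 - 49\right) \left(-64 + 7 \cdot 2\right) = \frac{1}{14} \left(- \frac{1}{7}\right) \left(2 - 49\right) \left(-64 + 14\right) = \frac{1}{14} \left(- \frac{1}{7}\right) \left(-47\right) \left(-50\right) = \frac{47}{98} \left(-50\right) = - \frac{1175}{49}$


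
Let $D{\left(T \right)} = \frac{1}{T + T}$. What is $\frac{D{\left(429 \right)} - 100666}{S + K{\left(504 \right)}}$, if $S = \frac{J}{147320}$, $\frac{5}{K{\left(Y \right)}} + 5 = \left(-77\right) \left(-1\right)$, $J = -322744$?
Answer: $\frac{19086357938460}{402204803} \approx 47454.0$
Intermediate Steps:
$K{\left(Y \right)} = \frac{5}{72}$ ($K{\left(Y \right)} = \frac{5}{-5 - -77} = \frac{5}{-5 + 77} = \frac{5}{72}$)
$D{\left(T \right)} = \frac{1}{2 T}$
$S = - \frac{40343}{18415}$ ($S = - \frac{322744}{147320} = \left(-322744\right) \frac{1}{147320} = - \frac{40343}{18415} \approx -2.1908$)
$\frac{D{\left(429 \right)} - 100666}{S + K{\left(504 \right)}} = \frac{\frac{1}{2 \cdot 429} - 100666}{- \frac{40343}{18415} + \frac{5}{72}} = \frac{\frac{1}{2} \cdot \frac{1}{429} - 100666}{- \frac{2812621}{1325880}} = \left(\frac{1}{858} - 100666\right) \left(- \frac{1325880}{2812621}\right) = \left(- \frac{86371427}{858}\right) \left(- \frac{1325880}{2812621}\right) = \frac{19086357938460}{402204803}$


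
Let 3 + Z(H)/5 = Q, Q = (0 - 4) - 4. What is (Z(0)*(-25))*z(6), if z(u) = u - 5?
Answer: 1375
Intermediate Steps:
Q = -8 (Q = -4 - 4 = -8)
Z(H) = -55 (Z(H) = -15 + 5*(-8) = -15 - 40 = -55)
z(u) = -5 + u
(Z(0)*(-25))*z(6) = (-55*(-25))*(-5 + 6) = 1375*1 = 1375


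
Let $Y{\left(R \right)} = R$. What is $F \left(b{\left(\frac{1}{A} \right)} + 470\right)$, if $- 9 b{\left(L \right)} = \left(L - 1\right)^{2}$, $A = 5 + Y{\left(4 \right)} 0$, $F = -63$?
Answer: $- \frac{740138}{25} \approx -29606.0$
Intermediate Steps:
$A = 5$ ($A = 5 + 4 \cdot 0 = 5 + 0 = 5$)
$b{\left(L \right)} = - \frac{\left(-1 + L\right)^{2}}{9}$ ($b{\left(L \right)} = - \frac{\left(L - 1\right)^{2}}{9} = - \frac{\left(-1 + L\right)^{2}}{9}$)
$F \left(b{\left(\frac{1}{A} \right)} + 470\right) = - 63 \left(- \frac{\left(-1 + \frac{1}{5}\right)^{2}}{9} + 470\right) = - 63 \left(- \frac{\left(- \frac{4}{5}\right)^{2}}{9} + 470\right) = - 63 \left(\left(- \frac{1}{9}\right) \frac{16}{25} + 470\right) = - 63 \left(- \frac{16}{225} + 470\right) = \left(-63\right) \frac{105734}{225} = - \frac{740138}{25}$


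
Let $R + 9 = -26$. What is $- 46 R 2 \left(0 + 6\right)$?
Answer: $19320$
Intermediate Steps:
$R = -35$ ($R = -9 - 26 = -35$)
$- 46 R 2 \left(0 + 6\right) = \left(-46\right) \left(-35\right) 2 \left(0 + 6\right) = 1610 \cdot 2 \cdot 6 = 1610 \cdot 12 = 19320$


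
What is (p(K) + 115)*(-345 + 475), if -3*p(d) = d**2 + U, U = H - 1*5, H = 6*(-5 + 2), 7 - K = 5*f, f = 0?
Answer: 41470/3 ≈ 13823.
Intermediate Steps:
K = 7 (K = 7 - 5*0 = 7 - 1*0 = 7 + 0 = 7)
H = -18 (H = 6*(-3) = -18)
U = -23 (U = -18 - 1*5 = -18 - 5 = -23)
p(d) = 23/3 - d**2/3 (p(d) = -(d**2 - 23)/3 = -(-23 + d**2)/3 = 23/3 - d**2/3)
(p(K) + 115)*(-345 + 475) = ((23/3 - 1/3*7**2) + 115)*(-345 + 475) = ((23/3 - 1/3*49) + 115)*130 = ((23/3 - 49/3) + 115)*130 = (-26/3 + 115)*130 = (319/3)*130 = 41470/3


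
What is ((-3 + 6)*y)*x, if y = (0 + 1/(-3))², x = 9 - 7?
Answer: ⅔ ≈ 0.66667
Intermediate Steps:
x = 2
y = ⅑ (y = (0 - ⅓)² = (-⅓)² = ⅑ ≈ 0.11111)
((-3 + 6)*y)*x = ((-3 + 6)*(⅑))*2 = (3*(⅑))*2 = (⅓)*2 = ⅔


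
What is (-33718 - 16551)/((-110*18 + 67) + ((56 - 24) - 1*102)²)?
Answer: -50269/2987 ≈ -16.829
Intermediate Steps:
(-33718 - 16551)/((-110*18 + 67) + ((56 - 24) - 1*102)²) = -50269/((-1980 + 67) + (32 - 102)²) = -50269/(-1913 + (-70)²) = -50269/(-1913 + 4900) = -50269/2987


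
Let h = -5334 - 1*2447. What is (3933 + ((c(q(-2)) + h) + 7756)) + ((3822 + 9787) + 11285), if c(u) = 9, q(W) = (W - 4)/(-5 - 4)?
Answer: 28811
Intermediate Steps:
h = -7781 (h = -5334 - 2447 = -7781)
q(W) = 4/9 - W/9 (q(W) = (-4 + W)/(-9) = (-4 + W)*(-⅑) = 4/9 - W/9)
(3933 + ((c(q(-2)) + h) + 7756)) + ((3822 + 9787) + 11285) = (3933 + ((9 - 7781) + 7756)) + ((3822 + 9787) + 11285) = (3933 + (-7772 + 7756)) + (13609 + 11285) = (3933 - 16) + 24894 = 3917 + 24894 = 28811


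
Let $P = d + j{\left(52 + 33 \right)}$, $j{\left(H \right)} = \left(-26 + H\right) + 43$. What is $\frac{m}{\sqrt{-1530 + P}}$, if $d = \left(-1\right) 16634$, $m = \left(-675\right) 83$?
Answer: $\frac{56025 i \sqrt{18062}}{18062} \approx 416.87 i$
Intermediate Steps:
$j{\left(H \right)} = 17 + H$
$m = -56025$
$d = -16634$
$P = -16532$ ($P = -16634 + \left(17 + \left(52 + 33\right)\right) = -16634 + \left(17 + 85\right) = -16634 + 102 = -16532$)
$\frac{m}{\sqrt{-1530 + P}} = - \frac{56025}{\sqrt{-1530 - 16532}} = - \frac{56025}{\sqrt{-18062}} = - \frac{56025}{i \sqrt{18062}} = - 56025 \left(- \frac{i \sqrt{18062}}{18062}\right) = \frac{56025 i \sqrt{18062}}{18062}$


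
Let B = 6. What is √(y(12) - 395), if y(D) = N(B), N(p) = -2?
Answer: I*√397 ≈ 19.925*I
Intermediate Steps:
y(D) = -2
√(y(12) - 395) = √(-2 - 395) = √(-397) = I*√397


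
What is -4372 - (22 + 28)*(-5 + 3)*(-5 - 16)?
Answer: -6472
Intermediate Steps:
-4372 - (22 + 28)*(-5 + 3)*(-5 - 16) = -4372 - 50*(-2*(-21)) = -4372 - 50*42 = -4372 - 1*2100 = -4372 - 2100 = -6472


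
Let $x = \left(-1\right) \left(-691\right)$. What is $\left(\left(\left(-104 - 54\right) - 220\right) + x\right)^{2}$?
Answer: $97969$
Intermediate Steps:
$x = 691$
$\left(\left(\left(-104 - 54\right) - 220\right) + x\right)^{2} = \left(\left(\left(-104 - 54\right) - 220\right) + 691\right)^{2} = \left(\left(-158 - 220\right) + 691\right)^{2} = \left(-378 + 691\right)^{2} = 313^{2} = 97969$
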